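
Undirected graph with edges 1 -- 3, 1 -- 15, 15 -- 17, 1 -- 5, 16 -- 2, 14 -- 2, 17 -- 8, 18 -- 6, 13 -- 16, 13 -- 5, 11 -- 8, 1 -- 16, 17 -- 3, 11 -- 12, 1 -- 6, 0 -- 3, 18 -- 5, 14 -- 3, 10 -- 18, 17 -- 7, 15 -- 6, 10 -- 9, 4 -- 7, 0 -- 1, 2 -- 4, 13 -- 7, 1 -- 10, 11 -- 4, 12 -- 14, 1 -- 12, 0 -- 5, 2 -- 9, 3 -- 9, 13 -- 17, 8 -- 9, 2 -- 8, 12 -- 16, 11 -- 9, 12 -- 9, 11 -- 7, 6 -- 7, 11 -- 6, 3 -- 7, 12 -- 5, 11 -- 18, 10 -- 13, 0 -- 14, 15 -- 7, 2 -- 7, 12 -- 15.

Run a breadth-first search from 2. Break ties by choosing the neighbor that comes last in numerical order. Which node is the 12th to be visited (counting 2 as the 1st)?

0

Visit 2; enqueue 16, 14, 9, 8, 7, 4 → queue [16, 14, 9, 8, 7, 4]
Visit 16; enqueue 13, 12, 1 → queue [14, 9, 8, 7, 4, 13, 12, 1]
Visit 14; enqueue 3, 0 → queue [9, 8, 7, 4, 13, 12, 1, 3, 0]
Visit 9; enqueue 11, 10 → queue [8, 7, 4, 13, 12, 1, 3, 0, 11, 10]
Visit 8; enqueue 17 → queue [7, 4, 13, 12, 1, 3, 0, 11, 10, 17]
Visit 7; enqueue 15, 6 → queue [4, 13, 12, 1, 3, 0, 11, 10, 17, 15, 6]
Visit 4 → queue [13, 12, 1, 3, 0, 11, 10, 17, 15, 6]
Visit 13; enqueue 5 → queue [12, 1, 3, 0, 11, 10, 17, 15, 6, 5]
Visit 12 → queue [1, 3, 0, 11, 10, 17, 15, 6, 5]
Visit 1 → queue [3, 0, 11, 10, 17, 15, 6, 5]
Visit 3 → queue [0, 11, 10, 17, 15, 6, 5]
Visit 0 → queue [11, 10, 17, 15, 6, 5]
Visit 11; enqueue 18 → queue [10, 17, 15, 6, 5, 18]
Visit 10 → queue [17, 15, 6, 5, 18]
Visit 17 → queue [15, 6, 5, 18]
Visit 15 → queue [6, 5, 18]
Visit 6 → queue [5, 18]
Visit 5 → queue [18]
Visit 18 → queue []

Visit order: 2, 16, 14, 9, 8, 7, 4, 13, 12, 1, 3, 0, 11, 10, 17, 15, 6, 5, 18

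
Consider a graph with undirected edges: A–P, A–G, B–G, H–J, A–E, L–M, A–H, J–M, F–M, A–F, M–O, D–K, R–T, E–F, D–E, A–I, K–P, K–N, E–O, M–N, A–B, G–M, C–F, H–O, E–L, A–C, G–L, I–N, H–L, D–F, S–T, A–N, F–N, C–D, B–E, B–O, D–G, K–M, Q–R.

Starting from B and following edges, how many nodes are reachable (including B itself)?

16

BFS from B visits: B, O, G, E, A, M, H, L, D, F, P, N, I, C, K, J
Reachable nodes: 16 of 20 total.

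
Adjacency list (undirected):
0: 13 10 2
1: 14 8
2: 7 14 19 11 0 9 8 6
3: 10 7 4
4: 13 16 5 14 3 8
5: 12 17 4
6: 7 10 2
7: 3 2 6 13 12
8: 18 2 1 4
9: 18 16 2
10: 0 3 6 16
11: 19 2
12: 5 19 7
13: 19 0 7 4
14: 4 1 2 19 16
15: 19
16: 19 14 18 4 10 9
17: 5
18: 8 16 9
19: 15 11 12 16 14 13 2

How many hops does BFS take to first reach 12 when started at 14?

Level 0: 14
Level 1: 1, 2, 4, 16, 19
Level 2: 0, 3, 5, 6, 7, 8, 9, 10, 11, 12, 13, 15, 18
Level 3: 17
12 first appears at level 2.

2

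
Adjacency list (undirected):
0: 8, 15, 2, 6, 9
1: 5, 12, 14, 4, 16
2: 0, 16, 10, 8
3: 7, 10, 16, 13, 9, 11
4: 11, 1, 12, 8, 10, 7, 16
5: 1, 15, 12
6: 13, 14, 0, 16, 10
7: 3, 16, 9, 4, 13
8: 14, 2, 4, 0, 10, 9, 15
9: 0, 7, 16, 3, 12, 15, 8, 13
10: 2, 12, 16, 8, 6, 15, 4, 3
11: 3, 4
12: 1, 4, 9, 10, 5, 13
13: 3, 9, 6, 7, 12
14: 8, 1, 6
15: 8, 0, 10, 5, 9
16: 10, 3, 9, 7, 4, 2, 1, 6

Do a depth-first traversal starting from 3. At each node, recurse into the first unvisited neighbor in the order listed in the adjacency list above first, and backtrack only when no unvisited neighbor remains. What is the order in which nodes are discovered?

3 -> 7 -> 16 -> 10 -> 2 -> 0 -> 8 -> 14 -> 1 -> 5 -> 15 -> 9 -> 12 -> 4 -> 11 -> 13 -> 6

Visit 3
3 → 7
7 → 16
16 → 10
10 → 2
2 → 0
0 → 8
8 → 14
14 → 1
1 → 5
5 → 15
15 → 9
9 → 12
12 → 4
4 → 11
12 → 13
13 → 6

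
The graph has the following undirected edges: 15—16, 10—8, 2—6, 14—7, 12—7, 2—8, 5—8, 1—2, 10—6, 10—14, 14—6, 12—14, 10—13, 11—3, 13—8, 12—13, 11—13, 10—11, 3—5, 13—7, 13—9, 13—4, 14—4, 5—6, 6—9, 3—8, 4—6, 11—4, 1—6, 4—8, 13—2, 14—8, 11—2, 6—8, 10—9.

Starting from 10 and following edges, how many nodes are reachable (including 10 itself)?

14

BFS from 10 visits: 10, 14, 13, 11, 9, 8, 6, 12, 7, 4, 2, 3, 5, 1
Reachable nodes: 14 of 16 total.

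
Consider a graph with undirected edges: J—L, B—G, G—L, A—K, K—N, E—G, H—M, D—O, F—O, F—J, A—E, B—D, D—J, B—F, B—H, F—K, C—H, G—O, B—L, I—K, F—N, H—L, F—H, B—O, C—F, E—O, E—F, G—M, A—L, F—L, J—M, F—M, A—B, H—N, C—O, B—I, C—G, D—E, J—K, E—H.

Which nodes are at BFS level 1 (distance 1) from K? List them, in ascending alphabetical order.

A, F, I, J, N

Level 0: K
Level 1: A, F, I, J, N
Level 2: B, C, D, E, H, L, M, O
Level 3: G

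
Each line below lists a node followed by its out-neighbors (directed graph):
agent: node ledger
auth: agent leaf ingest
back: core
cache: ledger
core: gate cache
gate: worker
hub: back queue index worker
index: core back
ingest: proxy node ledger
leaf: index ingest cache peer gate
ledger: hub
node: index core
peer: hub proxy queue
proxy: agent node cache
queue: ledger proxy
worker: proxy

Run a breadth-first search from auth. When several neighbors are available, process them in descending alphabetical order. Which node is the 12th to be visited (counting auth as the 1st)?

Visit auth; enqueue leaf, ingest, agent → queue [leaf, ingest, agent]
Visit leaf; enqueue peer, index, gate, cache → queue [ingest, agent, peer, index, gate, cache]
Visit ingest; enqueue proxy, node, ledger → queue [agent, peer, index, gate, cache, proxy, node, ledger]
Visit agent → queue [peer, index, gate, cache, proxy, node, ledger]
Visit peer; enqueue queue, hub → queue [index, gate, cache, proxy, node, ledger, queue, hub]
Visit index; enqueue core, back → queue [gate, cache, proxy, node, ledger, queue, hub, core, back]
Visit gate; enqueue worker → queue [cache, proxy, node, ledger, queue, hub, core, back, worker]
Visit cache → queue [proxy, node, ledger, queue, hub, core, back, worker]
Visit proxy → queue [node, ledger, queue, hub, core, back, worker]
Visit node → queue [ledger, queue, hub, core, back, worker]
Visit ledger → queue [queue, hub, core, back, worker]
Visit queue → queue [hub, core, back, worker]
Visit hub → queue [core, back, worker]
Visit core → queue [back, worker]
Visit back → queue [worker]
Visit worker → queue []

Visit order: auth, leaf, ingest, agent, peer, index, gate, cache, proxy, node, ledger, queue, hub, core, back, worker

queue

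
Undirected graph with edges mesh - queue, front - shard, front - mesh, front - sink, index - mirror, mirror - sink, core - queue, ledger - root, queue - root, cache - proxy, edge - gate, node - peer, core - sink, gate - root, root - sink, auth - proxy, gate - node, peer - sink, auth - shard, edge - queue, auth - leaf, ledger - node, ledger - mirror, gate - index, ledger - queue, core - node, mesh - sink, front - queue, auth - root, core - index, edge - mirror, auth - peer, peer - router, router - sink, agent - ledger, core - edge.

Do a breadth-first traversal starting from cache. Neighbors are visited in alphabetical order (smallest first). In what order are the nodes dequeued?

Visit cache; enqueue proxy → queue [proxy]
Visit proxy; enqueue auth → queue [auth]
Visit auth; enqueue leaf, peer, root, shard → queue [leaf, peer, root, shard]
Visit leaf → queue [peer, root, shard]
Visit peer; enqueue node, router, sink → queue [root, shard, node, router, sink]
Visit root; enqueue gate, ledger, queue → queue [shard, node, router, sink, gate, ledger, queue]
Visit shard; enqueue front → queue [node, router, sink, gate, ledger, queue, front]
Visit node; enqueue core → queue [router, sink, gate, ledger, queue, front, core]
Visit router → queue [sink, gate, ledger, queue, front, core]
Visit sink; enqueue mesh, mirror → queue [gate, ledger, queue, front, core, mesh, mirror]
Visit gate; enqueue edge, index → queue [ledger, queue, front, core, mesh, mirror, edge, index]
Visit ledger; enqueue agent → queue [queue, front, core, mesh, mirror, edge, index, agent]
Visit queue → queue [front, core, mesh, mirror, edge, index, agent]
Visit front → queue [core, mesh, mirror, edge, index, agent]
Visit core → queue [mesh, mirror, edge, index, agent]
Visit mesh → queue [mirror, edge, index, agent]
Visit mirror → queue [edge, index, agent]
Visit edge → queue [index, agent]
Visit index → queue [agent]
Visit agent → queue []

cache, proxy, auth, leaf, peer, root, shard, node, router, sink, gate, ledger, queue, front, core, mesh, mirror, edge, index, agent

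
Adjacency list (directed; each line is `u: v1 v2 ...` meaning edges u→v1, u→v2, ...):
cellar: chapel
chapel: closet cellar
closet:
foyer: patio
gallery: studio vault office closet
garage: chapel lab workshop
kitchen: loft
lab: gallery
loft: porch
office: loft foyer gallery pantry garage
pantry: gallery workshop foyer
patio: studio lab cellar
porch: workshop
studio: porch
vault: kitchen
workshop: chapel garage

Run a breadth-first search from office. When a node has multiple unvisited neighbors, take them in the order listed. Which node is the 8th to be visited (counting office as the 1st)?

patio

Visit office; enqueue loft, foyer, gallery, pantry, garage → queue [loft, foyer, gallery, pantry, garage]
Visit loft; enqueue porch → queue [foyer, gallery, pantry, garage, porch]
Visit foyer; enqueue patio → queue [gallery, pantry, garage, porch, patio]
Visit gallery; enqueue studio, vault, closet → queue [pantry, garage, porch, patio, studio, vault, closet]
Visit pantry; enqueue workshop → queue [garage, porch, patio, studio, vault, closet, workshop]
Visit garage; enqueue chapel, lab → queue [porch, patio, studio, vault, closet, workshop, chapel, lab]
Visit porch → queue [patio, studio, vault, closet, workshop, chapel, lab]
Visit patio; enqueue cellar → queue [studio, vault, closet, workshop, chapel, lab, cellar]
Visit studio → queue [vault, closet, workshop, chapel, lab, cellar]
Visit vault; enqueue kitchen → queue [closet, workshop, chapel, lab, cellar, kitchen]
Visit closet → queue [workshop, chapel, lab, cellar, kitchen]
Visit workshop → queue [chapel, lab, cellar, kitchen]
Visit chapel → queue [lab, cellar, kitchen]
Visit lab → queue [cellar, kitchen]
Visit cellar → queue [kitchen]
Visit kitchen → queue []

Visit order: office, loft, foyer, gallery, pantry, garage, porch, patio, studio, vault, closet, workshop, chapel, lab, cellar, kitchen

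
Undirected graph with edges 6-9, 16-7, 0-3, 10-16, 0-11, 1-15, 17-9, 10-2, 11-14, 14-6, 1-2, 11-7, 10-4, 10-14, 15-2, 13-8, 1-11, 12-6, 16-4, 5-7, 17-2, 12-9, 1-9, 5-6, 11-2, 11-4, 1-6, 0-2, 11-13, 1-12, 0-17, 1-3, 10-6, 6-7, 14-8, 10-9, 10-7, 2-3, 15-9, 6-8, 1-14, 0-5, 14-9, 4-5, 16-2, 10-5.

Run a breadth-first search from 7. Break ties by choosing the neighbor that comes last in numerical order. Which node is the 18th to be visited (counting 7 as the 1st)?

Visit 7; enqueue 16, 11, 10, 6, 5 → queue [16, 11, 10, 6, 5]
Visit 16; enqueue 4, 2 → queue [11, 10, 6, 5, 4, 2]
Visit 11; enqueue 14, 13, 1, 0 → queue [10, 6, 5, 4, 2, 14, 13, 1, 0]
Visit 10; enqueue 9 → queue [6, 5, 4, 2, 14, 13, 1, 0, 9]
Visit 6; enqueue 12, 8 → queue [5, 4, 2, 14, 13, 1, 0, 9, 12, 8]
Visit 5 → queue [4, 2, 14, 13, 1, 0, 9, 12, 8]
Visit 4 → queue [2, 14, 13, 1, 0, 9, 12, 8]
Visit 2; enqueue 17, 15, 3 → queue [14, 13, 1, 0, 9, 12, 8, 17, 15, 3]
Visit 14 → queue [13, 1, 0, 9, 12, 8, 17, 15, 3]
Visit 13 → queue [1, 0, 9, 12, 8, 17, 15, 3]
Visit 1 → queue [0, 9, 12, 8, 17, 15, 3]
Visit 0 → queue [9, 12, 8, 17, 15, 3]
Visit 9 → queue [12, 8, 17, 15, 3]
Visit 12 → queue [8, 17, 15, 3]
Visit 8 → queue [17, 15, 3]
Visit 17 → queue [15, 3]
Visit 15 → queue [3]
Visit 3 → queue []

Visit order: 7, 16, 11, 10, 6, 5, 4, 2, 14, 13, 1, 0, 9, 12, 8, 17, 15, 3

3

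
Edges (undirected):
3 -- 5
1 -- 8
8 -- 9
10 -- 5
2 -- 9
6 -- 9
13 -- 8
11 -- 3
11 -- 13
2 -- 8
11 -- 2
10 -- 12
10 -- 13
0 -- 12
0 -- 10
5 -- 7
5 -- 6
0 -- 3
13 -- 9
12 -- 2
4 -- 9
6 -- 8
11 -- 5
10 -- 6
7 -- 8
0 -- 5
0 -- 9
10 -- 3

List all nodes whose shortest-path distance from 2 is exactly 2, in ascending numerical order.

0, 1, 3, 4, 5, 6, 7, 10, 13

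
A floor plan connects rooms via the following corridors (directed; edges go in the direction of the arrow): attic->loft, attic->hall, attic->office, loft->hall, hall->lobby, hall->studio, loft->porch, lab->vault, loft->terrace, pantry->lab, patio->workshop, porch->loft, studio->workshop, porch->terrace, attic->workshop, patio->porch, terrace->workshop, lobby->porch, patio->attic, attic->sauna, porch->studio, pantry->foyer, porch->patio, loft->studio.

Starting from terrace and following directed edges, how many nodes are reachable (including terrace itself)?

2

BFS from terrace visits: terrace, workshop
Reachable nodes: 2 of 15 total.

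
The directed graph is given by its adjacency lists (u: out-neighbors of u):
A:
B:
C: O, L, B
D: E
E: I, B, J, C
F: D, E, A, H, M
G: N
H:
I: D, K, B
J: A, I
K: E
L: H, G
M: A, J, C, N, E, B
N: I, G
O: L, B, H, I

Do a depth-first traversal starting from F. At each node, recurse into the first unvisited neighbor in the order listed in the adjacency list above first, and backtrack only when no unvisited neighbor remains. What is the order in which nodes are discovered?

Visit F
F → D
D → E
E → I
I → K
I → B
E → J
J → A
E → C
C → O
O → L
L → H
L → G
G → N
F → M

F D E I K B J A C O L H G N M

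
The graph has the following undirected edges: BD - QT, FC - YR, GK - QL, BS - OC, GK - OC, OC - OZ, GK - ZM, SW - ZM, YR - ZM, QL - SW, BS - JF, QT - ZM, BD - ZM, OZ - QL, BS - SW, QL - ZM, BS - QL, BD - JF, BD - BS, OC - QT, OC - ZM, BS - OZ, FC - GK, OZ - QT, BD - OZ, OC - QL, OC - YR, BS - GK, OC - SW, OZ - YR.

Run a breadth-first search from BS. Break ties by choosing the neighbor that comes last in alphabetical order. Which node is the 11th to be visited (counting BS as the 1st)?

Visit BS; enqueue SW, QL, OZ, OC, JF, GK, BD → queue [SW, QL, OZ, OC, JF, GK, BD]
Visit SW; enqueue ZM → queue [QL, OZ, OC, JF, GK, BD, ZM]
Visit QL → queue [OZ, OC, JF, GK, BD, ZM]
Visit OZ; enqueue YR, QT → queue [OC, JF, GK, BD, ZM, YR, QT]
Visit OC → queue [JF, GK, BD, ZM, YR, QT]
Visit JF → queue [GK, BD, ZM, YR, QT]
Visit GK; enqueue FC → queue [BD, ZM, YR, QT, FC]
Visit BD → queue [ZM, YR, QT, FC]
Visit ZM → queue [YR, QT, FC]
Visit YR → queue [QT, FC]
Visit QT → queue [FC]
Visit FC → queue []

Visit order: BS, SW, QL, OZ, OC, JF, GK, BD, ZM, YR, QT, FC

QT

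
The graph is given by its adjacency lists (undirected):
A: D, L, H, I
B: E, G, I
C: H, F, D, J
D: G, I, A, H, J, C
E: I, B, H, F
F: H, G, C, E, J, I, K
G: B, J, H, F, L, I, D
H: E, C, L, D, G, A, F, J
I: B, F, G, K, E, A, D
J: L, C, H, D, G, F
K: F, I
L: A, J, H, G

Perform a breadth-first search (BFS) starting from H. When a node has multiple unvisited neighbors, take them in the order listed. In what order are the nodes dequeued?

Visit H; enqueue E, C, L, D, G, A, F, J → queue [E, C, L, D, G, A, F, J]
Visit E; enqueue I, B → queue [C, L, D, G, A, F, J, I, B]
Visit C → queue [L, D, G, A, F, J, I, B]
Visit L → queue [D, G, A, F, J, I, B]
Visit D → queue [G, A, F, J, I, B]
Visit G → queue [A, F, J, I, B]
Visit A → queue [F, J, I, B]
Visit F; enqueue K → queue [J, I, B, K]
Visit J → queue [I, B, K]
Visit I → queue [B, K]
Visit B → queue [K]
Visit K → queue []

H → E → C → L → D → G → A → F → J → I → B → K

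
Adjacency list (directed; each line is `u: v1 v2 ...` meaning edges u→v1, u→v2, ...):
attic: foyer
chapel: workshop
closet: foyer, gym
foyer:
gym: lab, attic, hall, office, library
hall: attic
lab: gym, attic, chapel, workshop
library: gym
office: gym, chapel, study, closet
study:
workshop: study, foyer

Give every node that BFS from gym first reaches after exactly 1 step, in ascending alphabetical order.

attic, hall, lab, library, office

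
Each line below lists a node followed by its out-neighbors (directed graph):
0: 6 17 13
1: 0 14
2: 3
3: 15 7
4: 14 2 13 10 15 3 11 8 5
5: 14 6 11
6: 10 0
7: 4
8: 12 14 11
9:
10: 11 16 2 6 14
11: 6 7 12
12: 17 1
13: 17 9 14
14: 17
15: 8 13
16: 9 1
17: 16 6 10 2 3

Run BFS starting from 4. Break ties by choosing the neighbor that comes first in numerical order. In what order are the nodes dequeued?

Visit 4; enqueue 2, 3, 5, 8, 10, 11, 13, 14, 15 → queue [2, 3, 5, 8, 10, 11, 13, 14, 15]
Visit 2 → queue [3, 5, 8, 10, 11, 13, 14, 15]
Visit 3; enqueue 7 → queue [5, 8, 10, 11, 13, 14, 15, 7]
Visit 5; enqueue 6 → queue [8, 10, 11, 13, 14, 15, 7, 6]
Visit 8; enqueue 12 → queue [10, 11, 13, 14, 15, 7, 6, 12]
Visit 10; enqueue 16 → queue [11, 13, 14, 15, 7, 6, 12, 16]
Visit 11 → queue [13, 14, 15, 7, 6, 12, 16]
Visit 13; enqueue 9, 17 → queue [14, 15, 7, 6, 12, 16, 9, 17]
Visit 14 → queue [15, 7, 6, 12, 16, 9, 17]
Visit 15 → queue [7, 6, 12, 16, 9, 17]
Visit 7 → queue [6, 12, 16, 9, 17]
Visit 6; enqueue 0 → queue [12, 16, 9, 17, 0]
Visit 12; enqueue 1 → queue [16, 9, 17, 0, 1]
Visit 16 → queue [9, 17, 0, 1]
Visit 9 → queue [17, 0, 1]
Visit 17 → queue [0, 1]
Visit 0 → queue [1]
Visit 1 → queue []

4 2 3 5 8 10 11 13 14 15 7 6 12 16 9 17 0 1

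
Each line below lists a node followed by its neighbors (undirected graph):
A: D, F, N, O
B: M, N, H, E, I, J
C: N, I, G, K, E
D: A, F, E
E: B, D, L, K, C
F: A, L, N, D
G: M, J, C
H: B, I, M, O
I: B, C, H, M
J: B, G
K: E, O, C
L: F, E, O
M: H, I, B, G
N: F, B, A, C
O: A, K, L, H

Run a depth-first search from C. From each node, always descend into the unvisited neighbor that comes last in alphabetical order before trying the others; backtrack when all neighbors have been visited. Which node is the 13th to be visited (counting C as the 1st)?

Visit C
C → N
N → F
F → L
L → O
O → K
K → E
E → D
D → A
E → B
B → M
M → I
I → H
M → G
G → J

Visit order: C, N, F, L, O, K, E, D, A, B, M, I, H, G, J

H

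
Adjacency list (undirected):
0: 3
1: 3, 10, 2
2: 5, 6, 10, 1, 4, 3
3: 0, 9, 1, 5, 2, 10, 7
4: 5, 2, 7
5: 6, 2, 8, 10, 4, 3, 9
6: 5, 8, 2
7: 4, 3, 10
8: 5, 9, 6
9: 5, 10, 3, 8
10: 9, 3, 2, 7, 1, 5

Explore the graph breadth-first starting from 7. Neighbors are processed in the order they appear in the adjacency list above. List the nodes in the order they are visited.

Visit 7; enqueue 4, 3, 10 → queue [4, 3, 10]
Visit 4; enqueue 5, 2 → queue [3, 10, 5, 2]
Visit 3; enqueue 0, 9, 1 → queue [10, 5, 2, 0, 9, 1]
Visit 10 → queue [5, 2, 0, 9, 1]
Visit 5; enqueue 6, 8 → queue [2, 0, 9, 1, 6, 8]
Visit 2 → queue [0, 9, 1, 6, 8]
Visit 0 → queue [9, 1, 6, 8]
Visit 9 → queue [1, 6, 8]
Visit 1 → queue [6, 8]
Visit 6 → queue [8]
Visit 8 → queue []

7, 4, 3, 10, 5, 2, 0, 9, 1, 6, 8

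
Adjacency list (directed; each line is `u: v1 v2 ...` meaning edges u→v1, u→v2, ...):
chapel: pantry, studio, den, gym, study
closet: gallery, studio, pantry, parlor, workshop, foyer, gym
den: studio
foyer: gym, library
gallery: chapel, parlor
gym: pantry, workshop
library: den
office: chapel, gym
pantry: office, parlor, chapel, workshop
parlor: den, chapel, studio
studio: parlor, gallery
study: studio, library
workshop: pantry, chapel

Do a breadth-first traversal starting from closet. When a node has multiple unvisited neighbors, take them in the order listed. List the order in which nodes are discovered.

closet → gallery → studio → pantry → parlor → workshop → foyer → gym → chapel → office → den → library → study

Visit closet; enqueue gallery, studio, pantry, parlor, workshop, foyer, gym → queue [gallery, studio, pantry, parlor, workshop, foyer, gym]
Visit gallery; enqueue chapel → queue [studio, pantry, parlor, workshop, foyer, gym, chapel]
Visit studio → queue [pantry, parlor, workshop, foyer, gym, chapel]
Visit pantry; enqueue office → queue [parlor, workshop, foyer, gym, chapel, office]
Visit parlor; enqueue den → queue [workshop, foyer, gym, chapel, office, den]
Visit workshop → queue [foyer, gym, chapel, office, den]
Visit foyer; enqueue library → queue [gym, chapel, office, den, library]
Visit gym → queue [chapel, office, den, library]
Visit chapel; enqueue study → queue [office, den, library, study]
Visit office → queue [den, library, study]
Visit den → queue [library, study]
Visit library → queue [study]
Visit study → queue []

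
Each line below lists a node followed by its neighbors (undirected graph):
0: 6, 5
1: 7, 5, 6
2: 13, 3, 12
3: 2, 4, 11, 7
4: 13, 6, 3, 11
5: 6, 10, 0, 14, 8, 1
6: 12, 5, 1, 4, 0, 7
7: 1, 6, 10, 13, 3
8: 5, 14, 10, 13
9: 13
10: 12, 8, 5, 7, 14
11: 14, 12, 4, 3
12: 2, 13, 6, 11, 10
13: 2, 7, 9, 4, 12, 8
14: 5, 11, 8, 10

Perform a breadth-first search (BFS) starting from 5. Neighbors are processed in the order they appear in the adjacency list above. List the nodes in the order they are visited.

5, 6, 10, 0, 14, 8, 1, 12, 4, 7, 11, 13, 2, 3, 9

Visit 5; enqueue 6, 10, 0, 14, 8, 1 → queue [6, 10, 0, 14, 8, 1]
Visit 6; enqueue 12, 4, 7 → queue [10, 0, 14, 8, 1, 12, 4, 7]
Visit 10 → queue [0, 14, 8, 1, 12, 4, 7]
Visit 0 → queue [14, 8, 1, 12, 4, 7]
Visit 14; enqueue 11 → queue [8, 1, 12, 4, 7, 11]
Visit 8; enqueue 13 → queue [1, 12, 4, 7, 11, 13]
Visit 1 → queue [12, 4, 7, 11, 13]
Visit 12; enqueue 2 → queue [4, 7, 11, 13, 2]
Visit 4; enqueue 3 → queue [7, 11, 13, 2, 3]
Visit 7 → queue [11, 13, 2, 3]
Visit 11 → queue [13, 2, 3]
Visit 13; enqueue 9 → queue [2, 3, 9]
Visit 2 → queue [3, 9]
Visit 3 → queue [9]
Visit 9 → queue []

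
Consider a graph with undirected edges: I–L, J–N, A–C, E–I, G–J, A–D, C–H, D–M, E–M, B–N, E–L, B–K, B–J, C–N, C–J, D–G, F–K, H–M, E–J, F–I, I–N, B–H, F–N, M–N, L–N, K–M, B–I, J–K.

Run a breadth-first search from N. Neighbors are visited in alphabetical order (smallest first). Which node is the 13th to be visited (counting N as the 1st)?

G

Visit N; enqueue B, C, F, I, J, L, M → queue [B, C, F, I, J, L, M]
Visit B; enqueue H, K → queue [C, F, I, J, L, M, H, K]
Visit C; enqueue A → queue [F, I, J, L, M, H, K, A]
Visit F → queue [I, J, L, M, H, K, A]
Visit I; enqueue E → queue [J, L, M, H, K, A, E]
Visit J; enqueue G → queue [L, M, H, K, A, E, G]
Visit L → queue [M, H, K, A, E, G]
Visit M; enqueue D → queue [H, K, A, E, G, D]
Visit H → queue [K, A, E, G, D]
Visit K → queue [A, E, G, D]
Visit A → queue [E, G, D]
Visit E → queue [G, D]
Visit G → queue [D]
Visit D → queue []

Visit order: N, B, C, F, I, J, L, M, H, K, A, E, G, D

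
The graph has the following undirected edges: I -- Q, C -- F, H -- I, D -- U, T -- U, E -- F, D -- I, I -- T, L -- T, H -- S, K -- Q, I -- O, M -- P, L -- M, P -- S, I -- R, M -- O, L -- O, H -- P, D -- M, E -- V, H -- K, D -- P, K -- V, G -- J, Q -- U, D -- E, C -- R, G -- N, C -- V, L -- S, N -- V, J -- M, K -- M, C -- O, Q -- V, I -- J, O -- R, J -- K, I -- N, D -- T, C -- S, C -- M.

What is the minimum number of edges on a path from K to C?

2

Level 0: K
Level 1: H, J, M, Q, V
Level 2: C, D, E, G, I, L, N, O, P, S, U
Level 3: F, R, T
C first appears at level 2.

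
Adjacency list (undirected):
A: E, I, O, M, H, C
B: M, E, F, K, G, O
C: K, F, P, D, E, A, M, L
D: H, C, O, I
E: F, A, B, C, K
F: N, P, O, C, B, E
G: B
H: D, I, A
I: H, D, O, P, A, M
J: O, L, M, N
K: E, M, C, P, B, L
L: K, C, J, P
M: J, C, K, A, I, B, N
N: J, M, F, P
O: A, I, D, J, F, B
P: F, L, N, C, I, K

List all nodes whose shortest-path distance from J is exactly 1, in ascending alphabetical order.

Level 0: J
Level 1: L, M, N, O
Level 2: A, B, C, D, F, I, K, P
Level 3: E, G, H

L, M, N, O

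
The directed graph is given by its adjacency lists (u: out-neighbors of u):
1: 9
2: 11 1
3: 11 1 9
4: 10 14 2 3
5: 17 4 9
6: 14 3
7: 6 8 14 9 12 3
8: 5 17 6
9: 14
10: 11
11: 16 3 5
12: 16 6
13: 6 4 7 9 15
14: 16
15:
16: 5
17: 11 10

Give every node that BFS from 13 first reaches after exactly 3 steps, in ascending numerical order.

1, 5, 11, 16, 17

Level 0: 13
Level 1: 4, 6, 7, 9, 15
Level 2: 2, 3, 8, 10, 12, 14
Level 3: 1, 5, 11, 16, 17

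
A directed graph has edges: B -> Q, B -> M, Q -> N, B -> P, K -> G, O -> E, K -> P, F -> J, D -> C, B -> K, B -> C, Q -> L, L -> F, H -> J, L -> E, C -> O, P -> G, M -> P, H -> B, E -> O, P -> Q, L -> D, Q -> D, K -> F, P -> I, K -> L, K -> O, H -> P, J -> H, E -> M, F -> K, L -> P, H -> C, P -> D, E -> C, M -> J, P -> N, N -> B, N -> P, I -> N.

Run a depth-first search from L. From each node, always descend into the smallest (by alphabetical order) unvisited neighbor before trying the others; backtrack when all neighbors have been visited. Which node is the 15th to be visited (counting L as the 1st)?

N

Visit L
L → D
D → C
C → O
O → E
E → M
M → J
J → H
H → B
B → K
K → F
K → G
K → P
P → I
I → N
P → Q

Visit order: L, D, C, O, E, M, J, H, B, K, F, G, P, I, N, Q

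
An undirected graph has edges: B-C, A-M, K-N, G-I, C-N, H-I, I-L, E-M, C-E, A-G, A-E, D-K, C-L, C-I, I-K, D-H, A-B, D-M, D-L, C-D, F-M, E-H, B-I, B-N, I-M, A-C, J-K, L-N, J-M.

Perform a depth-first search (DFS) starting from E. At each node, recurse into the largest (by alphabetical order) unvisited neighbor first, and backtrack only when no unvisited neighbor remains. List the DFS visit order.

Visit E
E → M
M → J
J → K
K → N
N → L
L → I
I → H
H → D
D → C
C → B
B → A
A → G
M → F

E M J K N L I H D C B A G F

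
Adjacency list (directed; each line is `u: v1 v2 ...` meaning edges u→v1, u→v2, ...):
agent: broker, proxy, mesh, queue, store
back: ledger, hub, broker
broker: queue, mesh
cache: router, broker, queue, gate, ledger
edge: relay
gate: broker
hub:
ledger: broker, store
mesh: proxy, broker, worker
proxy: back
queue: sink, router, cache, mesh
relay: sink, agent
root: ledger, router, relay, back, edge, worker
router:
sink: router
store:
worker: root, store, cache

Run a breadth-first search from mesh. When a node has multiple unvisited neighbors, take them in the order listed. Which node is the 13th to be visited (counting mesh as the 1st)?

router

Visit mesh; enqueue proxy, broker, worker → queue [proxy, broker, worker]
Visit proxy; enqueue back → queue [broker, worker, back]
Visit broker; enqueue queue → queue [worker, back, queue]
Visit worker; enqueue root, store, cache → queue [back, queue, root, store, cache]
Visit back; enqueue ledger, hub → queue [queue, root, store, cache, ledger, hub]
Visit queue; enqueue sink, router → queue [root, store, cache, ledger, hub, sink, router]
Visit root; enqueue relay, edge → queue [store, cache, ledger, hub, sink, router, relay, edge]
Visit store → queue [cache, ledger, hub, sink, router, relay, edge]
Visit cache; enqueue gate → queue [ledger, hub, sink, router, relay, edge, gate]
Visit ledger → queue [hub, sink, router, relay, edge, gate]
Visit hub → queue [sink, router, relay, edge, gate]
Visit sink → queue [router, relay, edge, gate]
Visit router → queue [relay, edge, gate]
Visit relay; enqueue agent → queue [edge, gate, agent]
Visit edge → queue [gate, agent]
Visit gate → queue [agent]
Visit agent → queue []

Visit order: mesh, proxy, broker, worker, back, queue, root, store, cache, ledger, hub, sink, router, relay, edge, gate, agent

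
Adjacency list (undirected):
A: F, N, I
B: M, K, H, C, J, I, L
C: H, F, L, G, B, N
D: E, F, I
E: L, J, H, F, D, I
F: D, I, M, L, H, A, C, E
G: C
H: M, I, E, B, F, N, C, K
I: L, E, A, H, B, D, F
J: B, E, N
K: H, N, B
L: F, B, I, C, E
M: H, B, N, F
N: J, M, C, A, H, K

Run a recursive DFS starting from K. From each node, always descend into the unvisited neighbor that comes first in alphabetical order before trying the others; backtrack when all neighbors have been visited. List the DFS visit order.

Visit K
K → B
B → C
C → F
F → A
A → I
I → D
D → E
E → H
H → M
M → N
N → J
E → L
C → G

K -> B -> C -> F -> A -> I -> D -> E -> H -> M -> N -> J -> L -> G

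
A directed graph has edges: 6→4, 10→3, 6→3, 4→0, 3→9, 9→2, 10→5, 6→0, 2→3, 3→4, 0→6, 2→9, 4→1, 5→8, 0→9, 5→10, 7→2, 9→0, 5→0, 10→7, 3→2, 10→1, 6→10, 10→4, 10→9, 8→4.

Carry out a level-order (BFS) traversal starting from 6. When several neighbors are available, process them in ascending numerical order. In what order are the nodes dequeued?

6, 0, 3, 4, 10, 9, 2, 1, 5, 7, 8

Visit 6; enqueue 0, 3, 4, 10 → queue [0, 3, 4, 10]
Visit 0; enqueue 9 → queue [3, 4, 10, 9]
Visit 3; enqueue 2 → queue [4, 10, 9, 2]
Visit 4; enqueue 1 → queue [10, 9, 2, 1]
Visit 10; enqueue 5, 7 → queue [9, 2, 1, 5, 7]
Visit 9 → queue [2, 1, 5, 7]
Visit 2 → queue [1, 5, 7]
Visit 1 → queue [5, 7]
Visit 5; enqueue 8 → queue [7, 8]
Visit 7 → queue [8]
Visit 8 → queue []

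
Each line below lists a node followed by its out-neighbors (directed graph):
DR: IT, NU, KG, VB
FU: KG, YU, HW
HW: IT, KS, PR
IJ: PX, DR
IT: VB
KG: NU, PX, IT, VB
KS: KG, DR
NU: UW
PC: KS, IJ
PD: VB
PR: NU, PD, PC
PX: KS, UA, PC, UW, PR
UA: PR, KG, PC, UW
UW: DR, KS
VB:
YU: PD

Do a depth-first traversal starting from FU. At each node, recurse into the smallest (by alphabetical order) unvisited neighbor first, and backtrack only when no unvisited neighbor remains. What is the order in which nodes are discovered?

FU → HW → IT → VB → KS → DR → KG → NU → UW → PX → PC → IJ → PR → PD → UA → YU

Visit FU
FU → HW
HW → IT
IT → VB
HW → KS
KS → DR
DR → KG
KG → NU
NU → UW
KG → PX
PX → PC
PC → IJ
PX → PR
PR → PD
PX → UA
FU → YU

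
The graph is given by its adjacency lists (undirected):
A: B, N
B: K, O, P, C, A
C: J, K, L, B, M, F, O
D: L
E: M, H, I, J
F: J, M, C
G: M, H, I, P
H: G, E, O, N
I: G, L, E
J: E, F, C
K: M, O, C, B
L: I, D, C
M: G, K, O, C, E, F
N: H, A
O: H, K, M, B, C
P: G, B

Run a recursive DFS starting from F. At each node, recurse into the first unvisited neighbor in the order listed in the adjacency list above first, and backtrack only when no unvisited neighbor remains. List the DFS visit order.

Visit F
F → J
J → E
E → M
M → G
G → H
H → O
O → K
K → C
C → L
L → I
L → D
C → B
B → P
B → A
A → N

F, J, E, M, G, H, O, K, C, L, I, D, B, P, A, N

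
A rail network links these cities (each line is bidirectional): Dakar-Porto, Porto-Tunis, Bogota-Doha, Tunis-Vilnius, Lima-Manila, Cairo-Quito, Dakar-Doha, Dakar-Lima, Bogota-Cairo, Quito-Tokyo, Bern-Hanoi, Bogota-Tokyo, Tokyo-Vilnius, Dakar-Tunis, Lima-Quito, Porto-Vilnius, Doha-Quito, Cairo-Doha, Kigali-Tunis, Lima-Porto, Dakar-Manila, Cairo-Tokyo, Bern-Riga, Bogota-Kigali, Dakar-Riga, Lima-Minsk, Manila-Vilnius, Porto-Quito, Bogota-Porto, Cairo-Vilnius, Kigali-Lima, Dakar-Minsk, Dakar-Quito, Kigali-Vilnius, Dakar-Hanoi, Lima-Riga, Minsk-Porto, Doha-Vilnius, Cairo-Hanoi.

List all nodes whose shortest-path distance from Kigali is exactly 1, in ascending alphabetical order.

Level 0: Kigali
Level 1: Bogota, Lima, Tunis, Vilnius
Level 2: Cairo, Dakar, Doha, Manila, Minsk, Porto, Quito, Riga, Tokyo
Level 3: Bern, Hanoi

Bogota, Lima, Tunis, Vilnius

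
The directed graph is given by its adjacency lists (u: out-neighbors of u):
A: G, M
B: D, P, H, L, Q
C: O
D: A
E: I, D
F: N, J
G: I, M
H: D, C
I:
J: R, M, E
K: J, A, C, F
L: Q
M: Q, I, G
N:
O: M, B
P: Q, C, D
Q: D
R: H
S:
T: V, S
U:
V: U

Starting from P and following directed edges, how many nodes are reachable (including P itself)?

BFS from P visits: P, Q, C, D, O, A, M, B, G, I, H, L
Reachable nodes: 12 of 22 total.

12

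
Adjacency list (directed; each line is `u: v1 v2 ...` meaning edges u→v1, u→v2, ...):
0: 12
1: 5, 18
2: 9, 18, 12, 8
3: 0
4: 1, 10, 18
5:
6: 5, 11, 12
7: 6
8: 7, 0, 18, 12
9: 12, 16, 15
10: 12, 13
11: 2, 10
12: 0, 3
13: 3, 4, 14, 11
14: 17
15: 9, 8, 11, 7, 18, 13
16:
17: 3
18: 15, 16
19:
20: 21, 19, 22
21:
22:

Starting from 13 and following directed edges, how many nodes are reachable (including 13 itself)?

19

BFS from 13 visits: 13, 3, 4, 14, 11, 0, 1, 10, 18, 17, 2, 12, 5, 15, 16, 9, 8, 7, 6
Reachable nodes: 19 of 23 total.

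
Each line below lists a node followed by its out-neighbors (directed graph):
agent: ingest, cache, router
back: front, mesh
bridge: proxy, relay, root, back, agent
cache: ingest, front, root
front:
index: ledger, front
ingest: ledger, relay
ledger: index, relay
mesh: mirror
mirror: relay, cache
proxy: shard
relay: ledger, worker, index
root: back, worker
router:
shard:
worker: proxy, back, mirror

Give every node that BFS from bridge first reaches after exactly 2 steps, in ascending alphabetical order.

Level 0: bridge
Level 1: agent, back, proxy, relay, root
Level 2: cache, front, index, ingest, ledger, mesh, router, shard, worker
Level 3: mirror

cache, front, index, ingest, ledger, mesh, router, shard, worker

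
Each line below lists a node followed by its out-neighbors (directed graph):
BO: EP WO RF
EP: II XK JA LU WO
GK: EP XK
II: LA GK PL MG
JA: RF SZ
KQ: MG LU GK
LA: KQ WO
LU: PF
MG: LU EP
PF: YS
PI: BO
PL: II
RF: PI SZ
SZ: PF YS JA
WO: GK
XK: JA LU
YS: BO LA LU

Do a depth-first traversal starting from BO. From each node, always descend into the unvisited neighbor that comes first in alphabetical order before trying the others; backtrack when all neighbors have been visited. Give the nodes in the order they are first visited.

Visit BO
BO → EP
EP → II
II → GK
GK → XK
XK → JA
JA → RF
RF → PI
RF → SZ
SZ → PF
PF → YS
YS → LA
LA → KQ
KQ → LU
KQ → MG
LA → WO
II → PL

BO, EP, II, GK, XK, JA, RF, PI, SZ, PF, YS, LA, KQ, LU, MG, WO, PL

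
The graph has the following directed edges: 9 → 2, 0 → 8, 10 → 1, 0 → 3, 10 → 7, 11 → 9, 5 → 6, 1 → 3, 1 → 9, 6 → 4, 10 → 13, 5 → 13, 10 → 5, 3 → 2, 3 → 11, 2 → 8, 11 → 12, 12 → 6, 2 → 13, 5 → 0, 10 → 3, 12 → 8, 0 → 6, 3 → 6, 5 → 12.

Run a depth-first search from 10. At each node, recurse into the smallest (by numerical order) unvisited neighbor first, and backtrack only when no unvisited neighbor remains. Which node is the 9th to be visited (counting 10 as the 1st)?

Visit 10
10 → 1
1 → 3
3 → 2
2 → 8
2 → 13
3 → 6
6 → 4
3 → 11
11 → 9
11 → 12
10 → 5
5 → 0
10 → 7

Visit order: 10, 1, 3, 2, 8, 13, 6, 4, 11, 9, 12, 5, 0, 7

11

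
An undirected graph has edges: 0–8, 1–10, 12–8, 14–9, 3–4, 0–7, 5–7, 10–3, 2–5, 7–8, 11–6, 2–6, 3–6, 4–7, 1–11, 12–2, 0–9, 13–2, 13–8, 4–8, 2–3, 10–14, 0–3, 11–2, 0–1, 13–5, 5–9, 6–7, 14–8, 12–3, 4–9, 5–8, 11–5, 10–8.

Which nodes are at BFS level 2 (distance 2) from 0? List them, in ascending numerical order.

2, 4, 5, 6, 10, 11, 12, 13, 14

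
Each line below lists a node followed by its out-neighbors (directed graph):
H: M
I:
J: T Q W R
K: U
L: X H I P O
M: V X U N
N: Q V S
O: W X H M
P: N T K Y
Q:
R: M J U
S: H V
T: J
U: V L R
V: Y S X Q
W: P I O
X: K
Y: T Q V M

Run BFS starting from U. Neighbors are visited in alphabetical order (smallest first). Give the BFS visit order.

U → L → R → V → H → I → O → P → X → J → M → Q → S → Y → W → K → N → T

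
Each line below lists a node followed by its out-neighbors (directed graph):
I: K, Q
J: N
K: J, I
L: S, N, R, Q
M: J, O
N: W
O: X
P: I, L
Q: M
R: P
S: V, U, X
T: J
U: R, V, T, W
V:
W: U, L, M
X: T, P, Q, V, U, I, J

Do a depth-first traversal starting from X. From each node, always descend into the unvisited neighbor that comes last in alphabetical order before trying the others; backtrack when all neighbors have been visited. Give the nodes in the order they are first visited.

Visit X
X → V
X → U
U → W
W → M
M → O
M → J
J → N
W → L
L → S
L → R
R → P
P → I
I → Q
I → K
U → T

X → V → U → W → M → O → J → N → L → S → R → P → I → Q → K → T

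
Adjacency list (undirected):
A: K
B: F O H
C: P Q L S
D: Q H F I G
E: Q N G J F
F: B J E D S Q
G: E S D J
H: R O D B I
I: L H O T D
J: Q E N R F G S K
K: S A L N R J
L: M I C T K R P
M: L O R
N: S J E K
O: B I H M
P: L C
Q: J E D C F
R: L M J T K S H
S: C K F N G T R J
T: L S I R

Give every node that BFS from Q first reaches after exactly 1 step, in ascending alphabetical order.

C, D, E, F, J

Level 0: Q
Level 1: C, D, E, F, J
Level 2: B, G, H, I, K, L, N, P, R, S
Level 3: A, M, O, T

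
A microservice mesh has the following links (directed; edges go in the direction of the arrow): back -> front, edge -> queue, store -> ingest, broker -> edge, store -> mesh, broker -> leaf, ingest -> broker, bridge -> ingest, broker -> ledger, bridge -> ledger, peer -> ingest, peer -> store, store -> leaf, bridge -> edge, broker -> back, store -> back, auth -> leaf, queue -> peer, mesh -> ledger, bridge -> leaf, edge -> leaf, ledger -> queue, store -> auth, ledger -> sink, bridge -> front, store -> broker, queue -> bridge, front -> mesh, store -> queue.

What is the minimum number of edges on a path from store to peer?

2

Level 0: store
Level 1: auth, back, broker, ingest, leaf, mesh, queue
Level 2: bridge, edge, front, ledger, peer
Level 3: sink
peer first appears at level 2.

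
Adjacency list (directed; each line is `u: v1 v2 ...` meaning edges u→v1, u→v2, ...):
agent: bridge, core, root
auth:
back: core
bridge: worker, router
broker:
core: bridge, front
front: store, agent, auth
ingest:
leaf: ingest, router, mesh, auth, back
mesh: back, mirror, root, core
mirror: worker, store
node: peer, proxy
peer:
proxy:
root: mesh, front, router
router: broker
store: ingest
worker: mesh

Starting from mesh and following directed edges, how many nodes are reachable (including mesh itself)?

14

BFS from mesh visits: mesh, back, core, mirror, root, bridge, front, store, worker, router, agent, auth, ingest, broker
Reachable nodes: 14 of 18 total.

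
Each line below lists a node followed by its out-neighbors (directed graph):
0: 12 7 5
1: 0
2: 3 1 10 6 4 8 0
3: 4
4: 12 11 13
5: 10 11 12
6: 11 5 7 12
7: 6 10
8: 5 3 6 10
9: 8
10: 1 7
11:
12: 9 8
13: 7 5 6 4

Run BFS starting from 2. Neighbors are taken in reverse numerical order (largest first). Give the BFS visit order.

Visit 2; enqueue 10, 8, 6, 4, 3, 1, 0 → queue [10, 8, 6, 4, 3, 1, 0]
Visit 10; enqueue 7 → queue [8, 6, 4, 3, 1, 0, 7]
Visit 8; enqueue 5 → queue [6, 4, 3, 1, 0, 7, 5]
Visit 6; enqueue 12, 11 → queue [4, 3, 1, 0, 7, 5, 12, 11]
Visit 4; enqueue 13 → queue [3, 1, 0, 7, 5, 12, 11, 13]
Visit 3 → queue [1, 0, 7, 5, 12, 11, 13]
Visit 1 → queue [0, 7, 5, 12, 11, 13]
Visit 0 → queue [7, 5, 12, 11, 13]
Visit 7 → queue [5, 12, 11, 13]
Visit 5 → queue [12, 11, 13]
Visit 12; enqueue 9 → queue [11, 13, 9]
Visit 11 → queue [13, 9]
Visit 13 → queue [9]
Visit 9 → queue []

2 10 8 6 4 3 1 0 7 5 12 11 13 9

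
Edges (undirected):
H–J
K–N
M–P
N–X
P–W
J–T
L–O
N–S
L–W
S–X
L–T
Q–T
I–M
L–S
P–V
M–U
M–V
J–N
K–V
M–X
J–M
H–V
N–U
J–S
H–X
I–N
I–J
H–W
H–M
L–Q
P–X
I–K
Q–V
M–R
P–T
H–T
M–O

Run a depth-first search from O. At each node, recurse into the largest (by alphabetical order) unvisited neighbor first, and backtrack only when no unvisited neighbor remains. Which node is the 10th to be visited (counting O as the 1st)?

T

Visit O
O → M
M → X
X → S
S → N
N → U
N → K
K → V
V → Q
Q → T
T → P
P → W
W → L
W → H
H → J
J → I
M → R

Visit order: O, M, X, S, N, U, K, V, Q, T, P, W, L, H, J, I, R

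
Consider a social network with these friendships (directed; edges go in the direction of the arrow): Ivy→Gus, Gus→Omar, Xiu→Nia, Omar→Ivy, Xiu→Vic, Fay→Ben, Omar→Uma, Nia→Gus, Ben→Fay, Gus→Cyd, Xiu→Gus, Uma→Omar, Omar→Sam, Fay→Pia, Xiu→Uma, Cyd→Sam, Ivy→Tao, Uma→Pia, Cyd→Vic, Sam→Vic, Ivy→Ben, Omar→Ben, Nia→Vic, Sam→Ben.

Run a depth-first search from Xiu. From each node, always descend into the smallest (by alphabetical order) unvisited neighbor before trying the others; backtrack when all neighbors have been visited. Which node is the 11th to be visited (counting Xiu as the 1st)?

Tao

Visit Xiu
Xiu → Gus
Gus → Cyd
Cyd → Sam
Sam → Ben
Ben → Fay
Fay → Pia
Sam → Vic
Gus → Omar
Omar → Ivy
Ivy → Tao
Omar → Uma
Xiu → Nia

Visit order: Xiu, Gus, Cyd, Sam, Ben, Fay, Pia, Vic, Omar, Ivy, Tao, Uma, Nia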